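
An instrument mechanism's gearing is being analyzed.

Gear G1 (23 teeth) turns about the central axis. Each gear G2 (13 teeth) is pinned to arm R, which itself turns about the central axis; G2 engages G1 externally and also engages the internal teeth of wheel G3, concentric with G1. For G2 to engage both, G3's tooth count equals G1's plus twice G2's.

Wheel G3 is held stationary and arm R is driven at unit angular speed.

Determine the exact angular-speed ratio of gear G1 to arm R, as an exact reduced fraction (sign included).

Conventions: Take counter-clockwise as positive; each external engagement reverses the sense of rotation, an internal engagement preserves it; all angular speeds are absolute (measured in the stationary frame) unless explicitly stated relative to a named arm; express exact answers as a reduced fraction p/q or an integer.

72/23

recognized (axles ride arm R): planetary set, 23/13/49 teeth
ring teeth: 23 + 2·13 = 49
23(ω_sun−ω_arm) = −49(ω_ring−ω_arm),  ω_ring = 0, ω_arm = 1
ω_sun = 1 − (49/23)(0−1) = 72/23
ω_out/ω_in = 72/23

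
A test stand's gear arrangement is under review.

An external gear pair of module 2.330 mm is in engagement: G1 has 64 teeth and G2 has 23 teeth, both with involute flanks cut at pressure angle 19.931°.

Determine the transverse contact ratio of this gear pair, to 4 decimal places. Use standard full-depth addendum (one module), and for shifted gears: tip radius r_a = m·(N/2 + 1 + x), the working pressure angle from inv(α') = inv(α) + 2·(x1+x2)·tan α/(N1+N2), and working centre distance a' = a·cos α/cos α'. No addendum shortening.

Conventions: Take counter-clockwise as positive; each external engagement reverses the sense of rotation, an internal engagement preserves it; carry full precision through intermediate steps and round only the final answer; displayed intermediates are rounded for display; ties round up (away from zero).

topology: single-mesh involute geometry — m = 2.330, 64T/23T pair
base radii: r_b1 = 70.094141, r_b2 = 25.190082
tip radii: r_a1 = 76.890000, r_a2 = 29.125000
no profile shift: α' = α, a' = a
action lengths: √(r_a1²−r_b1²) = 31.605118, √(r_a2²−r_b2²) = 14.619350
base pitch p_b = π·m·cos α = 6.881476
CR = (31.605118 + 14.619350 − 101.355000·sin 19.93100°)/6.881476 = 1.696400
contact ratio ≈ 1.6964

1.6964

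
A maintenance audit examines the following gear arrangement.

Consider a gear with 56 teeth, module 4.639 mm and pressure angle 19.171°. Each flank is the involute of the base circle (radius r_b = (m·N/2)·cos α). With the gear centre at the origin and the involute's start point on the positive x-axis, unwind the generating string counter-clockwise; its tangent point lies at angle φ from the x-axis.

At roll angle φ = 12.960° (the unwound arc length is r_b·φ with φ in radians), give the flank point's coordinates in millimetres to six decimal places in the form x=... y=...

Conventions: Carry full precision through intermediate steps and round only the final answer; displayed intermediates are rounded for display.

x=125.787129 y=0.470876

recognized (one wheel, involute flank): single-mesh tooth geometry, m = 4.639, N = 56
pitch radius r_p = m·N/2 = 4.639·56/2 = 129.892000
base radius r_b = r_p·cos α = 129.892000·cos 19.171° = 122.688541
roll angle φ = 12.960° = 0.22619467 rad
x = r_b·(cos φ + φ·sin φ) = 125.787129
y = r_b·(sin φ − φ·cos φ) = 0.470876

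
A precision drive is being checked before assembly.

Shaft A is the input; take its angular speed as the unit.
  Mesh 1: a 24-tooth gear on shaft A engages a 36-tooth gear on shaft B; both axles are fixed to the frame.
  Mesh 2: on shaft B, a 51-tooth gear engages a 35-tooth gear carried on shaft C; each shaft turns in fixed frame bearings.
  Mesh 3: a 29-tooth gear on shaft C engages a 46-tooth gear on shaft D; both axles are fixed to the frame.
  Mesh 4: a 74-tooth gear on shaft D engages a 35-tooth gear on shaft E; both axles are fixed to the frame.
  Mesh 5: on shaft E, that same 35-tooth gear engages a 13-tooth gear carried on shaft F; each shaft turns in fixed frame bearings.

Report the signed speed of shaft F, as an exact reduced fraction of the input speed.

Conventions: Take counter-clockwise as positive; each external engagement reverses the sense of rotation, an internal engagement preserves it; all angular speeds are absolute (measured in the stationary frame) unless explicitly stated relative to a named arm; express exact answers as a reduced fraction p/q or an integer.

-36482/10465

5-mesh fixed-axis compound train (all bearings frame-fixed)
mesh 1 [24T→36T]: |ω|/ω_in = 1×24/36 = 2/3, sense flips to −
mesh 2 [51T→35T]: |ω|/ω_in = (2/3)×51/35 = 34/35, sense flips to +
mesh 3 [29T→46T]: |ω|/ω_in = (34/35)×29/46 = 493/805, sense flips to −
mesh 4 [74T→35T]: |ω|/ω_in = (493/805)×74/35 = 36482/28175, sense flips to +
mesh 5 [35T→13T]: |ω|/ω_in = (36482/28175)×35/13 = 36482/10465, sense flips to −
signed output speed (× input speed) = -36482/10465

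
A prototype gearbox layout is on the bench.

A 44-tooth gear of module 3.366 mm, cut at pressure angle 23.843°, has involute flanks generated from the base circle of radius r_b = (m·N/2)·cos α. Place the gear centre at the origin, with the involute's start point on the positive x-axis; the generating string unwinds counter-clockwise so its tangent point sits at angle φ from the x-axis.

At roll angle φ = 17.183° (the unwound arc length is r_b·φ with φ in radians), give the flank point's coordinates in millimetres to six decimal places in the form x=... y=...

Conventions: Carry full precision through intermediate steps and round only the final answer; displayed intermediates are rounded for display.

recognized (one wheel, involute flank): single-mesh tooth geometry, m = 3.366, N = 44
pitch radius r_p = m·N/2 = 3.366·44/2 = 74.052000
base radius r_b = r_p·cos α = 74.052000·cos 23.843° = 67.732147
roll angle φ = 17.183° = 0.29989993 rad
x = r_b·(cos φ + φ·sin φ) = 70.709915
y = r_b·(sin φ − φ·cos φ) = 0.603520

x=70.709915 y=0.603520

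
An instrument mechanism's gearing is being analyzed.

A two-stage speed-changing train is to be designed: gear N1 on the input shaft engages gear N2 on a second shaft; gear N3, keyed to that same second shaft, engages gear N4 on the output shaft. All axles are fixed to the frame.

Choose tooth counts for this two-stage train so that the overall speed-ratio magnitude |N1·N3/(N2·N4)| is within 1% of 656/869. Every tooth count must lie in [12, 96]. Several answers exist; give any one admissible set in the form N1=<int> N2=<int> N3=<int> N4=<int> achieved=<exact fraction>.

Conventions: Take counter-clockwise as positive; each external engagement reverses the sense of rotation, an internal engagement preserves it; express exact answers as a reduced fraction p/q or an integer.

design class (target 656/869): fixed-axis compound train
target = 656/869 in lowest terms: an exact hit needs N1·N3 = k·656 and N2·N4 = k·869 for one integer k, every count in [12, 96]; additionally prefer no 1:1 stage (N1 ≠ N2, N3 ≠ N4)
k = 1: no 1:1-free in-range split of k·656 and k·869 into factor pairs; take k = 2
k = 2: N1·N3 = 1312 = 16·82, N2·N4 = 1738 = 22·79
achieved = 16·82/(22·79) = 656/869; |achieved − target| = 0 ≤ 164/21725 ✓

N1=16 N2=22 N3=82 N4=79 achieved=656/869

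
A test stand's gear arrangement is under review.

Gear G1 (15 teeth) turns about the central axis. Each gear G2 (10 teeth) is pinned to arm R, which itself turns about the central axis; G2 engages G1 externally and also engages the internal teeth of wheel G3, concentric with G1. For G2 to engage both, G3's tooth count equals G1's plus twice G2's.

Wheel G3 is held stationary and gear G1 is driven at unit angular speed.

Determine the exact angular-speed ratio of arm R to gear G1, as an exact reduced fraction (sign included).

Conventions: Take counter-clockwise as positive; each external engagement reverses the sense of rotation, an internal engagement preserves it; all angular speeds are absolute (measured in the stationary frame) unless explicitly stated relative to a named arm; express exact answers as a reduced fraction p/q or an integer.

class = planetary set [G3 = 15+2·10 = 35; Willis about the carrier]
ring teeth: 15 + 2·10 = 35
15(ω_sun−ω_arm) = −35(ω_ring−ω_arm),  ω_ring = 0, ω_sun = 1
15(1−ω_arm) = −35(0−ω_arm)  ⇒  50·ω_arm = 15  ⇒  ω_arm = 3/10
ω_out/ω_in = 3/10

3/10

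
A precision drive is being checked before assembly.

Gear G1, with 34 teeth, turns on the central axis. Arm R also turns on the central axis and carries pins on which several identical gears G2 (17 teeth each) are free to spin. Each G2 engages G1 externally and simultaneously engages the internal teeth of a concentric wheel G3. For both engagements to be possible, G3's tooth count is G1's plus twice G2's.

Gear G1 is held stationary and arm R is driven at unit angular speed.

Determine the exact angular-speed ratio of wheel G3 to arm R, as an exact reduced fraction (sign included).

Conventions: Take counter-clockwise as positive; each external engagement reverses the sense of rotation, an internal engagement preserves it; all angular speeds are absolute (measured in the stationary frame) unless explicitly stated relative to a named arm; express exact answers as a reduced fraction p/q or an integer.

3/2

topology: planetary set — G1 34T / G2 17T / G3 68T, arm = carrier (Willis)
ring teeth: 34 + 2·17 = 68
34(ω_sun−ω_arm) = −68(ω_ring−ω_arm),  ω_sun = 0, ω_arm = 1
ω_ring = 1 − (34/68)(0−1) = 3/2
ω_out/ω_in = 3/2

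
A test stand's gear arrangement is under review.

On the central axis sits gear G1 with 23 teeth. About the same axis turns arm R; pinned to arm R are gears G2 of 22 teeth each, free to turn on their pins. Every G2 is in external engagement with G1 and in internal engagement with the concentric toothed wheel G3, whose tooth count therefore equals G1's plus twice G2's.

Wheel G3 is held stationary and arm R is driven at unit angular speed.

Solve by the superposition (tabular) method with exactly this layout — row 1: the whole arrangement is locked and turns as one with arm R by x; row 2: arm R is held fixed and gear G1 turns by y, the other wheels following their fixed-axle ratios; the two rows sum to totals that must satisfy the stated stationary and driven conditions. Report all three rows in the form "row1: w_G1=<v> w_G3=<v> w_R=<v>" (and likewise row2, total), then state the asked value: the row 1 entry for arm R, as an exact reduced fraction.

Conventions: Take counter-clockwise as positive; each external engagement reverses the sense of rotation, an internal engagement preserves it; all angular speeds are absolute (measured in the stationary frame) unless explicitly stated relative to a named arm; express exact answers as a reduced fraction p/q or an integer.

topology: planetary set — G1 23T / G2 22T / G3 67T, arm = carrier (Willis)
row 1 (train locked, turned with arm): all members turn x
row 2 (arm held, sun turns y): ω_ring = −(23/67)·y, ω_arm = 0
boundary: total ω_ring = x − (23/67)·y = 0 and total ω_arm = x = 1  ⇒  y = 67/23, x = 1
row 2 ring = −(23/67)·67/23 = -1
totals (row 1 + row 2): sun 1 + 67/23 = 90/23, ring 1 + (-1) = 0, arm 1 + 0 = 1
asked cell (row1, arm) = 1

row1: w_G1=1 w_G3=1 w_R=1
row2: w_G1=67/23 w_G3=-1 w_R=0
total: w_G1=90/23 w_G3=0 w_R=1
asked value: 1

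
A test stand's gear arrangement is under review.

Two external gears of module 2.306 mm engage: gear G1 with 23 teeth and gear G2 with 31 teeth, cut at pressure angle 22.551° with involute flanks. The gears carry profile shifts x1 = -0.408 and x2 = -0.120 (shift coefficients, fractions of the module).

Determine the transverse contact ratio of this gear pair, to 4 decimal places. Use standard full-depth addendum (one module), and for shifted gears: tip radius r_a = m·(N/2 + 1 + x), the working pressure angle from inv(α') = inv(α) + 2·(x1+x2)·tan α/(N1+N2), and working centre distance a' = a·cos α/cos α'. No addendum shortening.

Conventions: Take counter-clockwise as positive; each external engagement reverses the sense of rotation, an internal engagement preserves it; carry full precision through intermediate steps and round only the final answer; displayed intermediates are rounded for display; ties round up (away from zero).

1.7111

recognized (one external pair, fixed centres): single-mesh tooth geometry, m = 2.306, N1 = 23, N2 = 31
base radii: r_b1 = 24.491318, r_b2 = 33.010038
tip radii: r_a1 = 27.884152, r_a2 = 37.772280
inv(α') = inv(22.551°) + 2·(-0.408-0.120)·tan α/(23+31) = 0.01354701  ⇒  α' = 19.39320°
a' = a·cos α / cos α' = 62.2620·cos 22.551°/cos 19.39320° = 60.960107
action lengths: √(r_a1²−r_b1²) = 13.330464, √(r_a2²−r_b2²) = 18.359808
base pitch p_b = π·m·cos α = 6.690587
CR = (13.330464 + 18.359808 − 60.960107·sin 19.39320°)/6.690587 = 1.711138
contact ratio ≈ 1.7111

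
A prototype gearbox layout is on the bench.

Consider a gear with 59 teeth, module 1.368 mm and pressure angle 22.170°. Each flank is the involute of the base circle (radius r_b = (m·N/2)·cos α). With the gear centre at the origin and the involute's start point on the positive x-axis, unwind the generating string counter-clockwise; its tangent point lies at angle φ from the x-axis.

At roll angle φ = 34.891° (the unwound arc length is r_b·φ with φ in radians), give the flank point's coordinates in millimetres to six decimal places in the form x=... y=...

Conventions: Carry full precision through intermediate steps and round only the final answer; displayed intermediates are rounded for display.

x=43.672610 y=2.710259

class = single-mesh tooth geometry [base-circle involute, m = 1.368, 59T]
pitch radius r_p = m·N/2 = 1.368·59/2 = 40.356000
base radius r_b = r_p·cos α = 40.356000·cos 22.170° = 37.372412
roll angle φ = 34.891° = 0.60896283 rad
x = r_b·(cos φ + φ·sin φ) = 43.672610
y = r_b·(sin φ − φ·cos φ) = 2.710259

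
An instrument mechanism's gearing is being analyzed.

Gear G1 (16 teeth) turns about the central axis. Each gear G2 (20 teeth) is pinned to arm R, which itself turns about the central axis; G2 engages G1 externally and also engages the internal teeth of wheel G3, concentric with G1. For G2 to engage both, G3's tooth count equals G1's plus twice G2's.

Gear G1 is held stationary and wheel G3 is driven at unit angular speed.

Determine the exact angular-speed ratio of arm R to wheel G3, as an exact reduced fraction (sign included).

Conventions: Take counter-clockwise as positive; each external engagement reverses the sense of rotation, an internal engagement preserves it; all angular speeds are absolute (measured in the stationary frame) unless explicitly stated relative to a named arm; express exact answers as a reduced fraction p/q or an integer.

7/9

class = planetary set [G3 = 16+2·20 = 56; Willis about the carrier]
ring teeth: 16 + 2·20 = 56
16(ω_sun−ω_arm) = −56(ω_ring−ω_arm),  ω_sun = 0, ω_ring = 1
16(0−ω_arm) = −56(1−ω_arm)  ⇒  72·ω_arm = 56  ⇒  ω_arm = 7/9
ω_out/ω_in = 7/9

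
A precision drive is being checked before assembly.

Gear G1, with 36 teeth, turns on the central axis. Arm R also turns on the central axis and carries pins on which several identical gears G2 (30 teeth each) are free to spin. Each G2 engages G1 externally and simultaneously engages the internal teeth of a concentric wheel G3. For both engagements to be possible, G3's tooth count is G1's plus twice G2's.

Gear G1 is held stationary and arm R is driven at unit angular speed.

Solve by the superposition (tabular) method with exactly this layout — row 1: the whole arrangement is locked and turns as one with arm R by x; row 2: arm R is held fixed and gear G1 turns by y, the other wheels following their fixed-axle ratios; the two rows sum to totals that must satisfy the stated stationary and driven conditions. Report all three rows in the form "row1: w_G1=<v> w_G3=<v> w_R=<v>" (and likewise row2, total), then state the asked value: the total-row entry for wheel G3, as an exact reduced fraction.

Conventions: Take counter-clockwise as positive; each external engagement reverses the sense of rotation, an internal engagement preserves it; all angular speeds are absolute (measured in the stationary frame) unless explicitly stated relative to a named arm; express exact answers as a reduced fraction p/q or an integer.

planetary set (36T centre, 30T on arm, 96T internal) — Willis relation
row 1 — lock + rotate with arm: ω_sun = ω_ring = ω_arm = x
row 2: sun turns y, ring = −(36/96)·y, arm 0
boundary: total ω_sun = x + y = 0 and total ω_arm = x = 1  ⇒  y = -1, x = 1
row 2 ring = −(36/96)·(-1) = 3/8
totals (row 1 + row 2): sun 1 + (-1) = 0, ring 1 + 3/8 = 11/8, arm 1 + 0 = 1
asked cell (total, ring) = 11/8

row1: w_G1=1 w_G3=1 w_R=1
row2: w_G1=-1 w_G3=3/8 w_R=0
total: w_G1=0 w_G3=11/8 w_R=1
asked value: 11/8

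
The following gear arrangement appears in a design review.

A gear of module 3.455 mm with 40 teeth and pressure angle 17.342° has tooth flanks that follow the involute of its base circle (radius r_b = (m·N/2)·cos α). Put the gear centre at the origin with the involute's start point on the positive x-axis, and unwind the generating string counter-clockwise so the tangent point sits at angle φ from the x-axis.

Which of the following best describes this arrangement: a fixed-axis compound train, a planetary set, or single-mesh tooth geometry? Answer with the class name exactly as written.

single-mesh tooth geometry

class = single-mesh tooth geometry [base-circle involute, m = 3.455, 40T]
classification: single-mesh tooth geometry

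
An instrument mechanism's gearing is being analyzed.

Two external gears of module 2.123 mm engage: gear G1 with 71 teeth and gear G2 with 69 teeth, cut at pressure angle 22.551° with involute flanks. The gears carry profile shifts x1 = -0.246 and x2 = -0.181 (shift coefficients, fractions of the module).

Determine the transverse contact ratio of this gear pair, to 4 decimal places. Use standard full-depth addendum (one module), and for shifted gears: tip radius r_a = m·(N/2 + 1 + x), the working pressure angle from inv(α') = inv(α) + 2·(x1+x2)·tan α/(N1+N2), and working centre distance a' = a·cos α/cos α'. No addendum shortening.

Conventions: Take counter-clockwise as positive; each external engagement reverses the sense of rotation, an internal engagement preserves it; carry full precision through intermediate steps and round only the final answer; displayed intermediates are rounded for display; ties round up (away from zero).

1.7316

class = single-mesh tooth geometry [involute pair 71T × 69T, m = 2.123]
base radii: r_b1 = 69.603867, r_b2 = 67.643195
tip radii: r_a1 = 76.967242, r_a2 = 74.982237
inv(α') = inv(22.551°) + 2·(-0.246-0.181)·tan α/(71+69) = 0.01913452  ⇒  α' = 21.67197°
a' = a·cos α / cos α' = 148.6100·cos 22.551°/cos 21.67197° = 147.686527
action lengths: √(r_a1²−r_b1²) = 32.852063, √(r_a2²−r_b2²) = 32.353270
base pitch p_b = π·m·cos α = 6.159634
CR = (32.852063 + 32.353270 − 147.686527·sin 21.67197°)/6.159634 = 1.731573
contact ratio ≈ 1.7316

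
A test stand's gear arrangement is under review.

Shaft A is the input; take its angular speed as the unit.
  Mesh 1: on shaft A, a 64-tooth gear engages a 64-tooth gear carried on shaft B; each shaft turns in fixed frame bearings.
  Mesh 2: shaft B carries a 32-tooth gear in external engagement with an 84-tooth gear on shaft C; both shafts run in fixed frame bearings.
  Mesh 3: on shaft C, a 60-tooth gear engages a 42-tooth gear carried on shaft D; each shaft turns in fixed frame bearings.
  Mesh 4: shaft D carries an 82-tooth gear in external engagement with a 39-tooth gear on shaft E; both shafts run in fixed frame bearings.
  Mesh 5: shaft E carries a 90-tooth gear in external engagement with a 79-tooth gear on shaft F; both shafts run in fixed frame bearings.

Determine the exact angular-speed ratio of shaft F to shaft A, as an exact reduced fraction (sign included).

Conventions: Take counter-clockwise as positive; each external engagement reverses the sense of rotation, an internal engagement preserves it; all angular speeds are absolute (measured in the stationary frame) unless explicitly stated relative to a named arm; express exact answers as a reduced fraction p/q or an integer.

class = fixed-axis compound train [5 meshes; 5 ratios multiply, 5 sense flips]
mesh 1 [64T→64T]: running ratio 1, sense −
mesh 2 [32T→84T]: running ratio 8/21, sense +
mesh 3 [60T→42T]: running ratio 80/147, sense −
mesh 4 [82T→39T]: running ratio 6560/5733, sense +
mesh 5 [90T→79T]: running ratio 65600/50323, sense −
ω_out/ω_in = -65600/50323

-65600/50323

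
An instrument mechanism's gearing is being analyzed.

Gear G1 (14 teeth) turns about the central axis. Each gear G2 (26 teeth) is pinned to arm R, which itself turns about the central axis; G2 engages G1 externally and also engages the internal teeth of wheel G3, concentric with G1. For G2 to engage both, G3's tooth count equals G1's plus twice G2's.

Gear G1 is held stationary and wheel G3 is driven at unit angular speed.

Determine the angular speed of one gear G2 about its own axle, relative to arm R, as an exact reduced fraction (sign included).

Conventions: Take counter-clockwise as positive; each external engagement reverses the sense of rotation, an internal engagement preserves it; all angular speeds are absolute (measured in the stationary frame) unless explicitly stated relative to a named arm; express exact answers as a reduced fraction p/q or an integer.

231/520

planetary set (14T centre, 26T on arm, 66T internal) — Willis relation
ring teeth: 14 + 2·26 = 66
14(ω_sun−ω_arm) = −66(ω_ring−ω_arm),  ω_sun = 0, ω_ring = 1
14(0−ω_arm) = −66(1−ω_arm)  ⇒  80·ω_arm = 66  ⇒  ω_arm = 33/40
sun–planet mesh: 14·(0−33/40) = −26·(ω_p−ω_arm)  ⇒  ω_p−ω_arm = 231/520
exact speed ratio = 231/520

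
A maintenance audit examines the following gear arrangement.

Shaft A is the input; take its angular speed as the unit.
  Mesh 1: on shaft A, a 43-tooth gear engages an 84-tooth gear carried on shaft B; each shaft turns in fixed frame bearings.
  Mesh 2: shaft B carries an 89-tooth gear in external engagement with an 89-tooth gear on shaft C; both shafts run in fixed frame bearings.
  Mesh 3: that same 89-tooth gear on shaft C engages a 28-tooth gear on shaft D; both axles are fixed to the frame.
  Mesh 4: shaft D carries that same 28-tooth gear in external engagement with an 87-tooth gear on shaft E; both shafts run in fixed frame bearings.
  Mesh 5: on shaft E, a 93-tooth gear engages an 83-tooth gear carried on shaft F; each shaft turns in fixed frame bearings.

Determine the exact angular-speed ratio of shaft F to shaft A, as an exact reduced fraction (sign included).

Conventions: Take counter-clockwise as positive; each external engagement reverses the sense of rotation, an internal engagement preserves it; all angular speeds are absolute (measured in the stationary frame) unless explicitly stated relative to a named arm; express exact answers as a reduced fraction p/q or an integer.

-118637/202188

class = fixed-axis compound train [5 meshes; 5 ratios multiply, 5 sense flips]
mesh 1 [43T→84T]: running ratio 43/84, sense −
mesh 2 [89T→89T]: running ratio 43/84, sense +
mesh 3 [89T→28T]: running ratio 3827/2352, sense −
mesh 4 [28T→87T]: running ratio 3827/7308, sense +
mesh 5 [93T→83T]: running ratio 118637/202188, sense −
ω_out/ω_in = -118637/202188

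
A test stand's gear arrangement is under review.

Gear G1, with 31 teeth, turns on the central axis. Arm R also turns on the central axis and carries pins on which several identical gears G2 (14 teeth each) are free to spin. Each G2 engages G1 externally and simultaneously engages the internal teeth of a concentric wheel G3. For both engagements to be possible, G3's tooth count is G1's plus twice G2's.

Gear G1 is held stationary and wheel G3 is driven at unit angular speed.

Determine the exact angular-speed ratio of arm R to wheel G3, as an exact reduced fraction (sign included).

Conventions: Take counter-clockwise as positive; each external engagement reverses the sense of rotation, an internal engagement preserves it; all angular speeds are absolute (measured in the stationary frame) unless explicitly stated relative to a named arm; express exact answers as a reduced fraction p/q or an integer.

recognized (axles ride arm R): planetary set, 31/14/59 teeth
ring teeth: 31 + 2·14 = 59
31(ω_sun−ω_arm) = −59(ω_ring−ω_arm),  ω_sun = 0, ω_ring = 1
31(0−ω_arm) = −59(1−ω_arm)  ⇒  90·ω_arm = 59  ⇒  ω_arm = 59/90
ω_out/ω_in = 59/90

59/90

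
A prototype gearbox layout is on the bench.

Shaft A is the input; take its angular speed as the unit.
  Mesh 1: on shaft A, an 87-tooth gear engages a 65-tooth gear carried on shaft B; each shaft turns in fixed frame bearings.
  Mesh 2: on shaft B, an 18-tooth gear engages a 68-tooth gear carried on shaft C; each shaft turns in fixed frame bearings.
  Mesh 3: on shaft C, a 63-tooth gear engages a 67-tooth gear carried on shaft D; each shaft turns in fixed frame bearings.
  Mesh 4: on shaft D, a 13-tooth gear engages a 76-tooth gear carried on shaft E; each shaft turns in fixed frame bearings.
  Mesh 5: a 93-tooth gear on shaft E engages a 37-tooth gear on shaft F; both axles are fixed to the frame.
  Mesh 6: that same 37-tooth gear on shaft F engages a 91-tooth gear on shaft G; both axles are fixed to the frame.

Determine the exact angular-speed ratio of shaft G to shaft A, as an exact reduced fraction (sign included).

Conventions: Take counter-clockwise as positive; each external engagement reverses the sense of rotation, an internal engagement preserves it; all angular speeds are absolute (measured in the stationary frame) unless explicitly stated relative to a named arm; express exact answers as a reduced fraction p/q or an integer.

class = fixed-axis compound train [6 meshes; 6 ratios multiply, 6 sense flips]
mesh 1 [87T→65T]: running ratio 87/65, sense −
mesh 2 [18T→68T]: running ratio 783/2210, sense +
mesh 3 [63T→67T]: running ratio 49329/148070, sense −
mesh 4 [13T→76T]: running ratio 49329/865640, sense +
mesh 5 [93T→37T]: running ratio 4587597/32028680, sense −
mesh 6 [37T→91T]: running ratio 655371/11253320, sense +
ω_out/ω_in = 655371/11253320

655371/11253320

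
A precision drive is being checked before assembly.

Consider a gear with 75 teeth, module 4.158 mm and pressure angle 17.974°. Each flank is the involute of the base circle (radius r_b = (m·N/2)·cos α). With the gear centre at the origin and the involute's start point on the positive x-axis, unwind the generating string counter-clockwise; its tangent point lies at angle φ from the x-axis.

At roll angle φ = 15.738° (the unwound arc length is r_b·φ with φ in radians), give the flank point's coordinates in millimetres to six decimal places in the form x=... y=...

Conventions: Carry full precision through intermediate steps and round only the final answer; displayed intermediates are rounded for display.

single-mesh involute tooth geometry (75T wheel at module 4.158)
pitch radius r_p = m·N/2 = 4.158·75/2 = 155.925000
base radius r_b = r_p·cos α = 155.925000·cos 17.974° = 148.315337
roll angle φ = 15.738° = 0.27467992 rad
x = r_b·(cos φ + φ·sin φ) = 153.805368
y = r_b·(sin φ − φ·cos φ) = 1.016870

x=153.805368 y=1.016870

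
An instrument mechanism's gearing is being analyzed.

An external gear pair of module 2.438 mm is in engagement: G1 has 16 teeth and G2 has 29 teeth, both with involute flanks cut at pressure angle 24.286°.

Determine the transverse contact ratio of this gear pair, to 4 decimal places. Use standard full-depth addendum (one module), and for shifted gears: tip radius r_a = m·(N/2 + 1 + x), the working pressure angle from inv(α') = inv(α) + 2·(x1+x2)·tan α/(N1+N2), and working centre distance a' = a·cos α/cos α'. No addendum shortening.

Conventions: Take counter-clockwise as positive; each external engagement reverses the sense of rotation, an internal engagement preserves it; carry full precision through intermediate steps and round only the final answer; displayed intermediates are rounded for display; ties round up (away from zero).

class = single-mesh tooth geometry [involute pair 16T × 29T, m = 2.438]
base radii: r_b1 = 17.777970, r_b2 = 32.222571
tip radii: r_a1 = 21.942000, r_a2 = 37.789000
no profile shift: α' = α, a' = a
action lengths: √(r_a1²−r_b1²) = 12.860604, √(r_a2²−r_b2²) = 19.741187
base pitch p_b = π·m·cos α = 6.981393
CR = (12.860604 + 19.741187 − 54.855000·sin 24.28600°)/6.981393 = 1.438164
contact ratio ≈ 1.4382

1.4382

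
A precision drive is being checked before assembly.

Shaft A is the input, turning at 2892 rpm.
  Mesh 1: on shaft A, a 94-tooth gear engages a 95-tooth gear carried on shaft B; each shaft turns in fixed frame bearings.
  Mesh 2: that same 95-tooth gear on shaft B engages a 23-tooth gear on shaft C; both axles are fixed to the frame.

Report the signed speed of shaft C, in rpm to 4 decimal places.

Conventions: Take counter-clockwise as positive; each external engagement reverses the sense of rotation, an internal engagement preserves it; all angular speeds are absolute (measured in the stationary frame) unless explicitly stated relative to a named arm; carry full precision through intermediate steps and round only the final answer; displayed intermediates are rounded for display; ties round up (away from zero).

2-mesh fixed-axis compound train (all bearings frame-fixed)
mesh 1 [94T→95T]: ω = 2892.0000×94/95 = 2861.5579 rpm, sense flips to −
mesh 2 [95T→23T]: ω = 2861.5579×95/23 = 11819.4783 rpm, sense flips to +
signed output speed = +11819.4783 rpm

+11819.4783 rpm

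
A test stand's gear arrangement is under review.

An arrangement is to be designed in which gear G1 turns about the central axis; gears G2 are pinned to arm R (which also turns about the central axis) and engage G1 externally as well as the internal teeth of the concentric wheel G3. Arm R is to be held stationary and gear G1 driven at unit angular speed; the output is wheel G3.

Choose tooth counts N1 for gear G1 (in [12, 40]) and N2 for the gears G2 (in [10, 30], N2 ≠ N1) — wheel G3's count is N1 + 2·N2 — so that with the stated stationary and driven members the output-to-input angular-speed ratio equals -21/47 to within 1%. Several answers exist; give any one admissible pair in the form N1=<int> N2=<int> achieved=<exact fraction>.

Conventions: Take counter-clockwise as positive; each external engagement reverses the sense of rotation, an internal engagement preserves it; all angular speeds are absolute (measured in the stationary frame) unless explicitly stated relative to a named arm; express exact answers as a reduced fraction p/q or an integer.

class = planetary set [ratio -21/47 wanted; Willis about the carrier]
Willis with ω_arm = 0: ω_ring/ω_sun = −N1/N3; set equal to -21/47  ⇒  N3/N1 = −1/(-21/47) = 47/21
N3 = N1 + 2·N2  ⇒  N2/N1 = (N3/N1 − 1)/2 = (47/21 − 1)/2 = 13/21
smallest multiple with N1 ≥ 12 and N2 ≥ 10: k = 1  ⇒  N1 = 1·21 = 21, N2 = 1·13 = 13 (N1 ≤ 40, N2 ≤ 30, N2 ≠ N1 ✓), N3 = 21 + 2·13 = 47
check: −N1/N3 with N1 = 21, N3 = 47 gives -21/47; |achieved − target| = 0 ≤ 21/4700 ✓

N1=21 N2=13 achieved=-21/47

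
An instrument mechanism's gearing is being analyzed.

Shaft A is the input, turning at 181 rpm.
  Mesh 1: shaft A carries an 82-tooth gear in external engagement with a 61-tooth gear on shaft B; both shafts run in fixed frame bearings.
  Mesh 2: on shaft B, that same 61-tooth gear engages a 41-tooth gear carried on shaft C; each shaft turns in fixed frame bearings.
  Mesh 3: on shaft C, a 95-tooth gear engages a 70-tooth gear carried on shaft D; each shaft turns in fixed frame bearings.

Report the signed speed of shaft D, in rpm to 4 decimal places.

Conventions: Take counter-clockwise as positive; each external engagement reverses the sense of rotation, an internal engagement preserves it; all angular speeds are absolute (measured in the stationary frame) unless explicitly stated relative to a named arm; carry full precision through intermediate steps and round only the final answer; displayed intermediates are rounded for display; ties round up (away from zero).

3-mesh fixed-axis compound train (all bearings frame-fixed)
mesh 1 [82T→61T]: ω = 181.0000×82/61 = 243.3115 rpm, sense flips to −
mesh 2 [61T→41T]: ω = 243.3115×61/41 = 362.0000 rpm, sense flips to +
mesh 3 [95T→70T]: ω = 362.0000×95/70 = 491.2857 rpm, sense flips to −
signed output speed = -491.2857 rpm

-491.2857 rpm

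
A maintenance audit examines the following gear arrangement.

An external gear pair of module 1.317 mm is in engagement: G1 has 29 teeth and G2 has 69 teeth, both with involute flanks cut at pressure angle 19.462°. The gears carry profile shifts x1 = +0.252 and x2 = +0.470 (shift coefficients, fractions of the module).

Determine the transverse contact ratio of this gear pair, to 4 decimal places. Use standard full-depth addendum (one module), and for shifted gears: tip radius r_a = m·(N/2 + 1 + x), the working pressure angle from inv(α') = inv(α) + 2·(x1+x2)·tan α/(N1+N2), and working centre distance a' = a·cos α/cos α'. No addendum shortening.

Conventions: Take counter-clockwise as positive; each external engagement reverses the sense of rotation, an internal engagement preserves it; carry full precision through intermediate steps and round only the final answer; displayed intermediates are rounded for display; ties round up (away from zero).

single-mesh involute tooth geometry (29T engaging 69T at module 1.317)
base radii: r_b1 = 18.005377, r_b2 = 42.840380
tip radii: r_a1 = 20.745384, r_a2 = 47.372490
inv(α') = inv(19.462°) + 2·(+0.252+0.470)·tan α/(29+69) = 0.01890321  ⇒  α' = 21.58768°
a' = a·cos α / cos α' = 64.5330·cos 19.462°/cos 21.58768° = 65.435704
action lengths: √(r_a1²−r_b1²) = 10.304240, √(r_a2²−r_b2²) = 20.220155
base pitch p_b = π·m·cos α = 3.901073
CR = (10.304240 + 20.220155 − 65.435704·sin 21.58768°)/3.901073 = 1.653131
contact ratio ≈ 1.6531

1.6531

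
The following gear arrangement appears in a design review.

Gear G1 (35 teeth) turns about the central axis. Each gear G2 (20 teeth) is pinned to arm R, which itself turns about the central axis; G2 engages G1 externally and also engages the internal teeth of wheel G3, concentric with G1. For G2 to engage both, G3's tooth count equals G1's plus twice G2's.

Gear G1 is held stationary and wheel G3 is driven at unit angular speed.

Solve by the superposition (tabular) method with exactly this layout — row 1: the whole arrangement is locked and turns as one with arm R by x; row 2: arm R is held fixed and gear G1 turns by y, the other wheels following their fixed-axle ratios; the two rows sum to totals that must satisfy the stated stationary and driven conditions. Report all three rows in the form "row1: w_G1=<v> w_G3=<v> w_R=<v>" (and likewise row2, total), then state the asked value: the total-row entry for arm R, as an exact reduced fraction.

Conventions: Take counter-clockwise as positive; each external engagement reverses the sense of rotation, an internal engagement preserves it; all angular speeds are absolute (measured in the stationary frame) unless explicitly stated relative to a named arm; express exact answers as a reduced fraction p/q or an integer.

row1: w_G1=15/22 w_G3=15/22 w_R=15/22
row2: w_G1=-15/22 w_G3=7/22 w_R=0
total: w_G1=0 w_G3=1 w_R=15/22
asked value: 15/22

topology: planetary set — G1 35T / G2 20T / G3 75T, arm = carrier (Willis)
row 1 — lock + rotate with arm: ω_sun = ω_ring = ω_arm = x
row 2 (arm held, sun turns y): ω_ring = −(35/75)·y, ω_arm = 0
boundary: total ω_sun = x + y = 0 and total ω_ring = x − (35/75)·y = 1  ⇒  y = -15/22, x = 15/22
row 2 ring = −(35/75)·(-15/22) = 7/22
totals (row 1 + row 2): sun 15/22 + (-15/22) = 0, ring 15/22 + 7/22 = 1, arm 15/22 + 0 = 15/22
asked cell (total, arm) = 15/22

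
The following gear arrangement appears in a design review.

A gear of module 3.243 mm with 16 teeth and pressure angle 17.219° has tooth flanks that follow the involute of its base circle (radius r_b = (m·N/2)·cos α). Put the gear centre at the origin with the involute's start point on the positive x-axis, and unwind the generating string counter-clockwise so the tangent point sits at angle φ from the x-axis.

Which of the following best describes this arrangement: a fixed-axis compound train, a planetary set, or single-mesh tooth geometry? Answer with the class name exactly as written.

class = single-mesh tooth geometry [base-circle involute, m = 3.243, 16T]
classification: single-mesh tooth geometry

single-mesh tooth geometry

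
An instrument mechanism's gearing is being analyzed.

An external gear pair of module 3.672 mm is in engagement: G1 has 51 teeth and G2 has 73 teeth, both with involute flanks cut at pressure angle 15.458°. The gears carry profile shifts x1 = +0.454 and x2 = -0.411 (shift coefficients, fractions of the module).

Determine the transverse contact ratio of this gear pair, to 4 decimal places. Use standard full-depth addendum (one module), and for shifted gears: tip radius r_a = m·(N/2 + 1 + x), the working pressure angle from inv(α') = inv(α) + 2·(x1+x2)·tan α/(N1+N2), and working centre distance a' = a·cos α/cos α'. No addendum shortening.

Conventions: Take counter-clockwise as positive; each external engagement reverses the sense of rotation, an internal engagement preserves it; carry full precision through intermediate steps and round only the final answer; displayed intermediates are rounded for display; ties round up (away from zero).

2.0238

class = single-mesh tooth geometry [involute pair 51T × 73T, m = 3.672]
base radii: r_b1 = 90.248820, r_b2 = 129.179683
tip radii: r_a1 = 98.975088, r_a2 = 136.190808
inv(α') = inv(15.458°) + 2·(+0.454-0.411)·tan α/(51+73) = 0.00693408  ⇒  α' = 15.60032°
a' = a·cos α / cos α' = 227.6640·cos 15.458°/cos 15.60032° = 227.821189
action lengths: √(r_a1²−r_b1²) = 40.635189, √(r_a2²−r_b2²) = 43.134043
base pitch p_b = π·m·cos α = 11.118629
CR = (40.635189 + 43.134043 − 227.821189·sin 15.60032°)/11.118629 = 2.023846
contact ratio ≈ 2.0238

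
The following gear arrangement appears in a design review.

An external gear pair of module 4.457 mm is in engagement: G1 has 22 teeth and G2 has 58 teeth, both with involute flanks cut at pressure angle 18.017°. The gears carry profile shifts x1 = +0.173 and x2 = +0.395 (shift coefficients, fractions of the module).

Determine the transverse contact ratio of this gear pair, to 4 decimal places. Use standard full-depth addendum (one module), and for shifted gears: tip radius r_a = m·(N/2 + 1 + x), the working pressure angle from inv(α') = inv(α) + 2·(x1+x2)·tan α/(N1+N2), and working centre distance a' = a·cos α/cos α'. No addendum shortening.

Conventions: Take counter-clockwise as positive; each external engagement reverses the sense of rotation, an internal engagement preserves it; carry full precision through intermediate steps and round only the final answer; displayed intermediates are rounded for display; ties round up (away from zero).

1.6727

single-mesh involute tooth geometry (22T engaging 58T at module 4.457)
base radii: r_b1 = 46.622951, r_b2 = 122.915052
tip radii: r_a1 = 54.255061, r_a2 = 135.470515
inv(α') = inv(18.017°) + 2·(+0.173+0.395)·tan α/(22+58) = 0.01541030  ⇒  α' = 20.21626°
a' = a·cos α / cos α' = 178.2800·cos 18.017°/cos 20.21626° = 180.668061
action lengths: √(r_a1²−r_b1²) = 27.747290, √(r_a2²−r_b2²) = 56.957445
base pitch p_b = π·m·cos α = 13.315484
CR = (27.747290 + 56.957445 − 180.668061·sin 20.21626°)/13.315484 = 1.672659
contact ratio ≈ 1.6727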